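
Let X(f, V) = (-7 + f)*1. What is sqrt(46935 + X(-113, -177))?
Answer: sqrt(46815) ≈ 216.37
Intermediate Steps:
X(f, V) = -7 + f
sqrt(46935 + X(-113, -177)) = sqrt(46935 + (-7 - 113)) = sqrt(46935 - 120) = sqrt(46815)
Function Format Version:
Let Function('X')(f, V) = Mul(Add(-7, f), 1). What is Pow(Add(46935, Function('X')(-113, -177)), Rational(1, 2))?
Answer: Pow(46815, Rational(1, 2)) ≈ 216.37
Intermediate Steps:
Function('X')(f, V) = Add(-7, f)
Pow(Add(46935, Function('X')(-113, -177)), Rational(1, 2)) = Pow(Add(46935, Add(-7, -113)), Rational(1, 2)) = Pow(Add(46935, -120), Rational(1, 2)) = Pow(46815, Rational(1, 2))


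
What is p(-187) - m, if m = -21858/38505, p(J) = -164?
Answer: -2097654/12835 ≈ -163.43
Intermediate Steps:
m = -7286/12835 (m = -21858*1/38505 = -7286/12835 ≈ -0.56767)
p(-187) - m = -164 - 1*(-7286/12835) = -164 + 7286/12835 = -2097654/12835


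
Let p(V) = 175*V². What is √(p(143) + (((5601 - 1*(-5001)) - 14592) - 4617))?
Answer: 4*√223123 ≈ 1889.4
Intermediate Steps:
√(p(143) + (((5601 - 1*(-5001)) - 14592) - 4617)) = √(175*143² + (((5601 - 1*(-5001)) - 14592) - 4617)) = √(175*20449 + (((5601 + 5001) - 14592) - 4617)) = √(3578575 + ((10602 - 14592) - 4617)) = √(3578575 + (-3990 - 4617)) = √(3578575 - 8607) = √3569968 = 4*√223123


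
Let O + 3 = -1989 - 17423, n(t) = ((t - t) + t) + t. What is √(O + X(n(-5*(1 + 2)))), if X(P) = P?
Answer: I*√19445 ≈ 139.45*I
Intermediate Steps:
n(t) = 2*t (n(t) = (0 + t) + t = t + t = 2*t)
O = -19415 (O = -3 + (-1989 - 17423) = -3 - 19412 = -19415)
√(O + X(n(-5*(1 + 2)))) = √(-19415 + 2*(-5*(1 + 2))) = √(-19415 + 2*(-5*3)) = √(-19415 + 2*(-15)) = √(-19415 - 30) = √(-19445) = I*√19445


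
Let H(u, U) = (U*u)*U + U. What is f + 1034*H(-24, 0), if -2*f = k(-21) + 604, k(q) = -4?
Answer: -300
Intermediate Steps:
f = -300 (f = -(-4 + 604)/2 = -1/2*600 = -300)
H(u, U) = U + u*U**2 (H(u, U) = u*U**2 + U = U + u*U**2)
f + 1034*H(-24, 0) = -300 + 1034*(0*(1 + 0*(-24))) = -300 + 1034*(0*(1 + 0)) = -300 + 1034*(0*1) = -300 + 1034*0 = -300 + 0 = -300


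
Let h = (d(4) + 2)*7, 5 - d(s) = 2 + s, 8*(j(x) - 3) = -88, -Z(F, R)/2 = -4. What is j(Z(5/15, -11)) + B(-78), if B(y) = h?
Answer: -1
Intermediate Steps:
Z(F, R) = 8 (Z(F, R) = -2*(-4) = 8)
j(x) = -8 (j(x) = 3 + (⅛)*(-88) = 3 - 11 = -8)
d(s) = 3 - s (d(s) = 5 - (2 + s) = 5 + (-2 - s) = 3 - s)
h = 7 (h = ((3 - 1*4) + 2)*7 = ((3 - 4) + 2)*7 = (-1 + 2)*7 = 1*7 = 7)
B(y) = 7
j(Z(5/15, -11)) + B(-78) = -8 + 7 = -1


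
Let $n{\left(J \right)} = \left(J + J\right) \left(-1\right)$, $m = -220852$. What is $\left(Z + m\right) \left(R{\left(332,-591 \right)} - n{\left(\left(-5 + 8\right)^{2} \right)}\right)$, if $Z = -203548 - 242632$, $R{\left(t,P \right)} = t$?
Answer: $-233461200$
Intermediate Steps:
$n{\left(J \right)} = - 2 J$ ($n{\left(J \right)} = 2 J \left(-1\right) = - 2 J$)
$Z = -446180$ ($Z = -203548 - 242632 = -446180$)
$\left(Z + m\right) \left(R{\left(332,-591 \right)} - n{\left(\left(-5 + 8\right)^{2} \right)}\right) = \left(-446180 - 220852\right) \left(332 - - 2 \left(-5 + 8\right)^{2}\right) = - 667032 \left(332 - - 2 \cdot 3^{2}\right) = - 667032 \left(332 - \left(-2\right) 9\right) = - 667032 \left(332 - -18\right) = - 667032 \left(332 + 18\right) = \left(-667032\right) 350 = -233461200$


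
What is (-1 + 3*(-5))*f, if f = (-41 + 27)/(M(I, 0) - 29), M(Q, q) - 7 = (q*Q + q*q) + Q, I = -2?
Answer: -28/3 ≈ -9.3333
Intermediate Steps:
M(Q, q) = 7 + Q + q**2 + Q*q (M(Q, q) = 7 + ((q*Q + q*q) + Q) = 7 + ((Q*q + q**2) + Q) = 7 + ((q**2 + Q*q) + Q) = 7 + (Q + q**2 + Q*q) = 7 + Q + q**2 + Q*q)
f = 7/12 (f = (-41 + 27)/((7 - 2 + 0**2 - 2*0) - 29) = -14/((7 - 2 + 0 + 0) - 29) = -14/(5 - 29) = -14/(-24) = -14*(-1/24) = 7/12 ≈ 0.58333)
(-1 + 3*(-5))*f = (-1 + 3*(-5))*(7/12) = (-1 - 15)*(7/12) = -16*7/12 = -28/3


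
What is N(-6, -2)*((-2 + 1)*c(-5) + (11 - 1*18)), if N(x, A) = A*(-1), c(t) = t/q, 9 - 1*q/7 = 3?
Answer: -289/21 ≈ -13.762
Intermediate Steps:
q = 42 (q = 63 - 7*3 = 63 - 21 = 42)
c(t) = t/42
N(x, A) = -A
N(-6, -2)*((-2 + 1)*c(-5) + (11 - 1*18)) = (-1*(-2))*((-2 + 1)*((1/42)*(-5)) + (11 - 1*18)) = 2*(-1*(-5/42) + (11 - 18)) = 2*(5/42 - 7) = 2*(-289/42) = -289/21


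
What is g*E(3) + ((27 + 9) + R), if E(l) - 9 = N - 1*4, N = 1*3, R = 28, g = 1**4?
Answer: 72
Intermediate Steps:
g = 1
N = 3
E(l) = 8 (E(l) = 9 + (3 - 1*4) = 9 + (3 - 4) = 9 - 1 = 8)
g*E(3) + ((27 + 9) + R) = 1*8 + ((27 + 9) + 28) = 8 + (36 + 28) = 8 + 64 = 72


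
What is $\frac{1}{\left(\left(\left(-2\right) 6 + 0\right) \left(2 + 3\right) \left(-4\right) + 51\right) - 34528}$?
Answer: $- \frac{1}{34237} \approx -2.9208 \cdot 10^{-5}$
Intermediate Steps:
$\frac{1}{\left(\left(\left(-2\right) 6 + 0\right) \left(2 + 3\right) \left(-4\right) + 51\right) - 34528} = \frac{1}{\left(\left(-12 + 0\right) 5 \left(-4\right) + 51\right) - 34528} = \frac{1}{\left(\left(-12\right) \left(-20\right) + 51\right) - 34528} = \frac{1}{\left(240 + 51\right) - 34528} = \frac{1}{291 - 34528} = \frac{1}{-34237} = - \frac{1}{34237}$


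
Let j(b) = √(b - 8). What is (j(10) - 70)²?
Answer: (70 - √2)² ≈ 4704.0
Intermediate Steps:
j(b) = √(-8 + b)
(j(10) - 70)² = (√(-8 + 10) - 70)² = (√2 - 70)² = (-70 + √2)²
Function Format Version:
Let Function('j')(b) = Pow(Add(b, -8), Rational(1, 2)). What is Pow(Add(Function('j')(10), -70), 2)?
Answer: Pow(Add(70, Mul(-1, Pow(2, Rational(1, 2)))), 2) ≈ 4704.0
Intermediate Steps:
Function('j')(b) = Pow(Add(-8, b), Rational(1, 2))
Pow(Add(Function('j')(10), -70), 2) = Pow(Add(Pow(Add(-8, 10), Rational(1, 2)), -70), 2) = Pow(Add(Pow(2, Rational(1, 2)), -70), 2) = Pow(Add(-70, Pow(2, Rational(1, 2))), 2)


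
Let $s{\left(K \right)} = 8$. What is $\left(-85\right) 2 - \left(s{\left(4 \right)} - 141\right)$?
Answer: $-37$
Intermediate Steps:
$\left(-85\right) 2 - \left(s{\left(4 \right)} - 141\right) = \left(-85\right) 2 - \left(8 - 141\right) = -170 - -133 = -170 + 133 = -37$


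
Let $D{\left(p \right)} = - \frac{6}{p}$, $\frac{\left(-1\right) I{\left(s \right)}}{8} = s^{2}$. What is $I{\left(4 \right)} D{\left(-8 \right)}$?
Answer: $-96$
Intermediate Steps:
$I{\left(s \right)} = - 8 s^{2}$
$I{\left(4 \right)} D{\left(-8 \right)} = - 8 \cdot 4^{2} \left(- \frac{6}{-8}\right) = \left(-8\right) 16 \left(\left(-6\right) \left(- \frac{1}{8}\right)\right) = \left(-128\right) \frac{3}{4} = -96$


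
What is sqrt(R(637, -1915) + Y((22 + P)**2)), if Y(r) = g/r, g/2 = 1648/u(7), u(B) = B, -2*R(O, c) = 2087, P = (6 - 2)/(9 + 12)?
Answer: I*sqrt(226394638)/466 ≈ 32.288*I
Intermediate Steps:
P = 4/21 ≈ 0.19048
R(O, c) = -2087/2 (R(O, c) = -1/2*2087 = -2087/2)
g = 3296/7 (g = 2*(1648/7) = 3296/7 ≈ 470.86)
Y(r) = 3296/(7*r)
sqrt(R(637, -1915) + Y((22 + P)**2)) = sqrt(-2087/2 + 3296/(7*((22 + 4/21)**2))) = sqrt(-2087/2 + 3296/(7*((466/21)**2))) = sqrt(-2087/2 + 3296/(7*(217156/441))) = sqrt(-2087/2 + (3296/7)*(441/217156)) = sqrt(-2087/2 + 51912/54289) = sqrt(-113197319/108578) = I*sqrt(226394638)/466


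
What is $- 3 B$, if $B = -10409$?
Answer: $31227$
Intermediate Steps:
$- 3 B = \left(-3\right) \left(-10409\right) = 31227$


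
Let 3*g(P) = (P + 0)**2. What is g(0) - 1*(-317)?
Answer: 317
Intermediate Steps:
g(P) = P**2/3 (g(P) = (P + 0)**2/3 = P**2/3)
g(0) - 1*(-317) = (1/3)*0**2 - 1*(-317) = (1/3)*0 + 317 = 0 + 317 = 317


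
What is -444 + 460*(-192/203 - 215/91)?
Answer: -5187976/2639 ≈ -1965.9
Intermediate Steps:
-444 + 460*(-192/203 - 215/91) = -444 + 460*(-8731/2639) = -444 - 4016260/2639 = -5187976/2639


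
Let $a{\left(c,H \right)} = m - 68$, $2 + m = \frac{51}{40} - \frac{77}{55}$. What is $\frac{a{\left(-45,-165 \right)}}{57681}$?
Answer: $- \frac{11}{9048} \approx -0.0012157$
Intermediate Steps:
$m = - \frac{17}{8}$ ($m = -2 + \left(\frac{51}{40} - \frac{77}{55}\right) = -2 + \left(51 \cdot \frac{1}{40} - \frac{7}{5}\right) = -2 + \left(\frac{51}{40} - \frac{7}{5}\right) = -2 - \frac{1}{8} = - \frac{17}{8} \approx -2.125$)
$a{\left(c,H \right)} = - \frac{561}{8}$ ($a{\left(c,H \right)} = - \frac{17}{8} - 68 = - \frac{561}{8}$)
$\frac{a{\left(-45,-165 \right)}}{57681} = - \frac{561}{8 \cdot 57681} = \left(- \frac{561}{8}\right) \frac{1}{57681} = - \frac{11}{9048}$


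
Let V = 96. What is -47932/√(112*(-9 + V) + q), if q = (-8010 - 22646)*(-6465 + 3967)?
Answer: -11983*√4786777/4786777 ≈ -5.4770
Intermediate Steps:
q = 76578688 (q = -30656*(-2498) = 76578688)
-47932/√(112*(-9 + V) + q) = -47932/√(112*(-9 + 96) + 76578688) = -47932/√(112*87 + 76578688) = -47932/√(9744 + 76578688) = -47932*√4786777/19147108 = -11983*√4786777/4786777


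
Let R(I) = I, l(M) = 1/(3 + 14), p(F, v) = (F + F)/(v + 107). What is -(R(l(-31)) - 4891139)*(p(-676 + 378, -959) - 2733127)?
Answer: -16135297278611508/1207 ≈ -1.3368e+13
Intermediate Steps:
p(F, v) = 2*F/(107 + v) (p(F, v) = (2*F)/(107 + v) = 2*F/(107 + v))
l(M) = 1/17
-(R(l(-31)) - 4891139)*(p(-676 + 378, -959) - 2733127) = -(1/17 - 4891139)*(2*(-676 + 378)/(107 - 959) - 2733127) = -(-83149362)*(2*(-298)/(-852) - 2733127)/17 = -(-83149362)*(2*(-298)*(-1/852) - 2733127)/17 = -(-83149362)*(149/213 - 2733127)/17 = -(-83149362)*(-582155902)/(17*213) = -1*16135297278611508/1207 = -16135297278611508/1207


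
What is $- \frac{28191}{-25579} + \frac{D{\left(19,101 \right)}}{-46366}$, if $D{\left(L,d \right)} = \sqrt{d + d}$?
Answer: $\frac{28191}{25579} - \frac{\sqrt{202}}{46366} \approx 1.1018$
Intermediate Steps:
$D{\left(L,d \right)} = \sqrt{2} \sqrt{d}$ ($D{\left(L,d \right)} = \sqrt{2 d} = \sqrt{2} \sqrt{d}$)
$- \frac{28191}{-25579} + \frac{D{\left(19,101 \right)}}{-46366} = - \frac{28191}{-25579} + \frac{\sqrt{2} \sqrt{101}}{-46366} = \left(-28191\right) \left(- \frac{1}{25579}\right) + \sqrt{202} \left(- \frac{1}{46366}\right) = \frac{28191}{25579} - \frac{\sqrt{202}}{46366}$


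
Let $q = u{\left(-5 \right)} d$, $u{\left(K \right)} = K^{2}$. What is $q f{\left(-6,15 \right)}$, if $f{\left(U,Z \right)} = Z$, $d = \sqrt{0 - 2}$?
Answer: $375 i \sqrt{2} \approx 530.33 i$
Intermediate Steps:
$d = i \sqrt{2}$ ($d = \sqrt{0 - 2} = \sqrt{-2} = i \sqrt{2} \approx 1.4142 i$)
$q = 25 i \sqrt{2}$ ($q = \left(-5\right)^{2} i \sqrt{2} = 25 i \sqrt{2} \approx 35.355 i$)
$q f{\left(-6,15 \right)} = 25 i \sqrt{2} \cdot 15 = 375 i \sqrt{2}$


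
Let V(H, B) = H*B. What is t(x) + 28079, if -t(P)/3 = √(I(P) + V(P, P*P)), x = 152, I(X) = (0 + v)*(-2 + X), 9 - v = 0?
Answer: 28079 - 3*√3513158 ≈ 22456.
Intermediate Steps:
v = 9 (v = 9 - 1*0 = 9 + 0 = 9)
V(H, B) = B*H
I(X) = -18 + 9*X (I(X) = (0 + 9)*(-2 + X) = 9*(-2 + X) = -18 + 9*X)
t(P) = -3*√(-18 + P³ + 9*P) (t(P) = -3*√((-18 + 9*P) + (P*P)*P) = -3*√((-18 + 9*P) + P²*P) = -3*√((-18 + 9*P) + P³) = -3*√(-18 + P³ + 9*P))
t(x) + 28079 = -3*√(-18 + 152³ + 9*152) + 28079 = -3*√(-18 + 3511808 + 1368) + 28079 = -3*√3513158 + 28079 = 28079 - 3*√3513158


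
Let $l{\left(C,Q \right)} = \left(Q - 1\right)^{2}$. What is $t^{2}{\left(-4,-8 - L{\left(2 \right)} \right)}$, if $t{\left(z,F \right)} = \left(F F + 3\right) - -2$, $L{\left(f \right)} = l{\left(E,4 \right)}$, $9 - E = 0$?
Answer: $86436$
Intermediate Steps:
$E = 9$ ($E = 9 - 0 = 9 + 0 = 9$)
$l{\left(C,Q \right)} = \left(-1 + Q\right)^{2}$
$L{\left(f \right)} = 9$ ($L{\left(f \right)} = \left(-1 + 4\right)^{2} = 3^{2} = 9$)
$t{\left(z,F \right)} = 5 + F^{2}$ ($t{\left(z,F \right)} = \left(F^{2} + 3\right) + 2 = \left(3 + F^{2}\right) + 2 = 5 + F^{2}$)
$t^{2}{\left(-4,-8 - L{\left(2 \right)} \right)} = \left(5 + \left(-8 - 9\right)^{2}\right)^{2} = \left(5 + \left(-17\right)^{2}\right)^{2} = \left(5 + 289\right)^{2} = 294^{2} = 86436$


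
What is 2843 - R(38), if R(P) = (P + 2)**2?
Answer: 1243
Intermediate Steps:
R(P) = (2 + P)**2
2843 - R(38) = 2843 - (2 + 38)**2 = 2843 - 1*40**2 = 2843 - 1*1600 = 2843 - 1600 = 1243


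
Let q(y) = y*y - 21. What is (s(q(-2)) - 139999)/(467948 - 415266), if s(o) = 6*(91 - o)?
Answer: -139351/52682 ≈ -2.6451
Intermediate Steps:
q(y) = -21 + y² (q(y) = y² - 21 = -21 + y²)
s(o) = 546 - 6*o
(s(q(-2)) - 139999)/(467948 - 415266) = ((546 - 6*(-21 + (-2)²)) - 139999)/(467948 - 415266) = ((546 - 6*(-21 + 4)) - 139999)/52682 = ((546 - 6*(-17)) - 139999)*(1/52682) = ((546 + 102) - 139999)*(1/52682) = (648 - 139999)*(1/52682) = -139351*1/52682 = -139351/52682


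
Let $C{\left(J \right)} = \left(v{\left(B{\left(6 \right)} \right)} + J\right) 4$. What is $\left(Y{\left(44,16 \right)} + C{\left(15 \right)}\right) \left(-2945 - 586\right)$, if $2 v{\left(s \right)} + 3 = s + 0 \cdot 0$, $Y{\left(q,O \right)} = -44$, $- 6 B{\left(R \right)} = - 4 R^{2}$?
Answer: $-204798$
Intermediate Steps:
$B{\left(R \right)} = \frac{2 R^{2}}{3}$ ($B{\left(R \right)} = - \frac{\left(-4\right) R^{2}}{6} = \frac{2 R^{2}}{3}$)
$v{\left(s \right)} = - \frac{3}{2} + \frac{s}{2}$ ($v{\left(s \right)} = - \frac{3}{2} + \frac{s + 0 \cdot 0}{2} = - \frac{3}{2} + \frac{s + 0}{2} = - \frac{3}{2} + \frac{s}{2}$)
$C{\left(J \right)} = 42 + 4 J$ ($C{\left(J \right)} = \left(\left(- \frac{3}{2} + \frac{\frac{2}{3} \cdot 6^{2}}{2}\right) + J\right) 4 = \left(\left(- \frac{3}{2} + \frac{\frac{2}{3} \cdot 36}{2}\right) + J\right) 4 = \left(\left(- \frac{3}{2} + \frac{1}{2} \cdot 24\right) + J\right) 4 = \left(\left(- \frac{3}{2} + 12\right) + J\right) 4 = \left(\frac{21}{2} + J\right) 4 = 42 + 4 J$)
$\left(Y{\left(44,16 \right)} + C{\left(15 \right)}\right) \left(-2945 - 586\right) = \left(-44 + \left(42 + 4 \cdot 15\right)\right) \left(-2945 - 586\right) = \left(-44 + \left(42 + 60\right)\right) \left(-2945 - 586\right) = \left(-44 + 102\right) \left(-3531\right) = 58 \left(-3531\right) = -204798$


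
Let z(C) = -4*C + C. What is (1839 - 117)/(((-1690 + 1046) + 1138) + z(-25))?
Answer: 1722/569 ≈ 3.0264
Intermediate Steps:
z(C) = -3*C
(1839 - 117)/(((-1690 + 1046) + 1138) + z(-25)) = (1839 - 117)/(((-1690 + 1046) + 1138) - 3*(-25)) = 1722/((-644 + 1138) + 75) = 1722/(494 + 75) = 1722/569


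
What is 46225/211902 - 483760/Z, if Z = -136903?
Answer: 108838052695/29010019506 ≈ 3.7517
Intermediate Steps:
46225/211902 - 483760/Z = 46225/211902 - 483760/(-136903) = 46225*(1/211902) - 483760*(-1/136903) = 46225/211902 + 483760/136903 = 108838052695/29010019506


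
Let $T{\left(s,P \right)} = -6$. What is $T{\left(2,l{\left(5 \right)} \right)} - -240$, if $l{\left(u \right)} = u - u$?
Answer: $234$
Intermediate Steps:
$l{\left(u \right)} = 0$
$T{\left(2,l{\left(5 \right)} \right)} - -240 = -6 - -240 = -6 + 240 = 234$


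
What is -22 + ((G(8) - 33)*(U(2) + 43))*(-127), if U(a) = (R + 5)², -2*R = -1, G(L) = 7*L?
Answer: -855941/4 ≈ -2.1399e+5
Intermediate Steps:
R = ½ (R = -½*(-1) = ½ ≈ 0.50000)
U(a) = 121/4 (U(a) = (½ + 5)² = (11/2)² = 121/4)
-22 + ((G(8) - 33)*(U(2) + 43))*(-127) = -22 + ((7*8 - 33)*(121/4 + 43))*(-127) = -22 + ((56 - 33)*(293/4))*(-127) = -22 + (23*(293/4))*(-127) = -22 + (6739/4)*(-127) = -22 - 855853/4 = -855941/4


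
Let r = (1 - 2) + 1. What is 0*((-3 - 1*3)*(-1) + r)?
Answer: 0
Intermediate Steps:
r = 0 (r = -1 + 1 = 0)
0*((-3 - 1*3)*(-1) + r) = 0*((-3 - 1*3)*(-1) + 0) = 0*((-3 - 3)*(-1) + 0) = 0*(-6*(-1) + 0) = 0*(6 + 0) = 0*6 = 0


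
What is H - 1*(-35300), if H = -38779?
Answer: -3479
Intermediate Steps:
H - 1*(-35300) = -38779 - 1*(-35300) = -38779 + 35300 = -3479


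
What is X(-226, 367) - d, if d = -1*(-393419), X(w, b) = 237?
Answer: -393182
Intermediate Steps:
d = 393419
X(-226, 367) - d = 237 - 1*393419 = 237 - 393419 = -393182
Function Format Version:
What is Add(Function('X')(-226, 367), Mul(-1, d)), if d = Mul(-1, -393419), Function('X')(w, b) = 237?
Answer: -393182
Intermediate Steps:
d = 393419
Add(Function('X')(-226, 367), Mul(-1, d)) = Add(237, Mul(-1, 393419)) = Add(237, -393419) = -393182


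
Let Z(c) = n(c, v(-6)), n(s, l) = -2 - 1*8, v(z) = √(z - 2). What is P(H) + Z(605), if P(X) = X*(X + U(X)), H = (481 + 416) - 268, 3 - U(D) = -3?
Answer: 399405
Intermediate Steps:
U(D) = 6 (U(D) = 3 - 1*(-3) = 3 + 3 = 6)
v(z) = √(-2 + z)
n(s, l) = -10 (n(s, l) = -2 - 8 = -10)
Z(c) = -10
H = 629 (H = 897 - 268 = 629)
P(X) = X*(6 + X) (P(X) = X*(X + 6) = X*(6 + X))
P(H) + Z(605) = 629*(6 + 629) - 10 = 629*635 - 10 = 399415 - 10 = 399405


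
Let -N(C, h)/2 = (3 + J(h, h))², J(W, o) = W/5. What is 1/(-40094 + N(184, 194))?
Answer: -25/1089712 ≈ -2.2942e-5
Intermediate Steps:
J(W, o) = W/5 (J(W, o) = W*(⅕) = W/5)
N(C, h) = -2*(3 + h/5)²
1/(-40094 + N(184, 194)) = 1/(-40094 - 2*(15 + 194)²/25) = 1/(-40094 - 2/25*209²) = 1/(-40094 - 2/25*43681) = 1/(-40094 - 87362/25) = 1/(-1089712/25) = -25/1089712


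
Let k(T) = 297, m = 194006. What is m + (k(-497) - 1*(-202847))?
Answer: 397150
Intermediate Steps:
m + (k(-497) - 1*(-202847)) = 194006 + (297 - 1*(-202847)) = 194006 + (297 + 202847) = 194006 + 203144 = 397150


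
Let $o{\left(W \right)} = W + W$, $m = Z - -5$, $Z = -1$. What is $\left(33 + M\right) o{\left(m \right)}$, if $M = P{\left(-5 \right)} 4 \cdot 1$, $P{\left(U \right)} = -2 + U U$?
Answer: $1000$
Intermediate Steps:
$P{\left(U \right)} = -2 + U^{2}$
$m = 4$ ($m = -1 - -5 = -1 + 5 = 4$)
$o{\left(W \right)} = 2 W$
$M = 92$ ($M = \left(-2 + \left(-5\right)^{2}\right) 4 \cdot 1 = \left(-2 + 25\right) 4 \cdot 1 = 23 \cdot 4 \cdot 1 = 92 \cdot 1 = 92$)
$\left(33 + M\right) o{\left(m \right)} = \left(33 + 92\right) 2 \cdot 4 = 125 \cdot 8 = 1000$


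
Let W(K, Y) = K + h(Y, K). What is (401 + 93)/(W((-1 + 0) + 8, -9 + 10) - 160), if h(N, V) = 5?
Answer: -247/74 ≈ -3.3378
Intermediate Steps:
W(K, Y) = 5 + K (W(K, Y) = K + 5 = 5 + K)
(401 + 93)/(W((-1 + 0) + 8, -9 + 10) - 160) = (401 + 93)/((5 + ((-1 + 0) + 8)) - 160) = 494/((5 + (-1 + 8)) - 160) = 494/((5 + 7) - 160) = 494/(12 - 160) = 494/(-148) = 494*(-1/148) = -247/74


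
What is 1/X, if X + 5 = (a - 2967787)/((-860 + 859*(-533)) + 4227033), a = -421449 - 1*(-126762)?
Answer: -1884163/11052052 ≈ -0.17048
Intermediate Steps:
a = -294687 (a = -421449 + 126762 = -294687)
X = -11052052/1884163 (X = -5 + (-294687 - 2967787)/((-860 + 859*(-533)) + 4227033) = -5 - 3262474/((-860 - 457847) + 4227033) = -5 - 3262474/(-458707 + 4227033) = -5 - 3262474/3768326 = -5 - 3262474*1/3768326 = -5 - 1631237/1884163 = -11052052/1884163 ≈ -5.8658)
1/X = 1/(-11052052/1884163) = -1884163/11052052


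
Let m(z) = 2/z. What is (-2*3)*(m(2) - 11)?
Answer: 60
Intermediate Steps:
(-2*3)*(m(2) - 11) = (-2*3)*(2/2 - 11) = -6*(2*(½) - 11) = -6*(1 - 11) = -6*(-10) = 60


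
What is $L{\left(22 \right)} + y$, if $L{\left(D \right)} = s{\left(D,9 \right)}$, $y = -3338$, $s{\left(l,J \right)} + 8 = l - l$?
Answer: $-3346$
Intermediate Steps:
$s{\left(l,J \right)} = -8$ ($s{\left(l,J \right)} = -8 + \left(l - l\right) = -8 + 0 = -8$)
$L{\left(D \right)} = -8$
$L{\left(22 \right)} + y = -8 - 3338 = -3346$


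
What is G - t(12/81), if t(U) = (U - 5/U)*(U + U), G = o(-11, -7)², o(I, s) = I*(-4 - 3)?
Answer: 4329499/729 ≈ 5939.0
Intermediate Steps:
o(I, s) = -7*I (o(I, s) = I*(-7) = -7*I)
G = 5929 (G = (-7*(-11))² = 77² = 5929)
t(U) = 2*U*(U - 5/U) (t(U) = (U - 5/U)*(2*U) = 2*U*(U - 5/U))
G - t(12/81) = 5929 - (-10 + 2*(12/81)²) = 5929 - (-10 + 2*(12*(1/81))²) = 5929 - (-10 + 2*(4/27)²) = 5929 - (-10 + 2*(16/729)) = 5929 - (-10 + 32/729) = 5929 - 1*(-7258/729) = 5929 + 7258/729 = 4329499/729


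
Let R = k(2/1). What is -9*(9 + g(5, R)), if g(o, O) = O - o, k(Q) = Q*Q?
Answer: -72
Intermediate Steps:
k(Q) = Q²
R = 4 (R = (2/1)² = (2*1)² = 2² = 4)
-9*(9 + g(5, R)) = -9*(9 + (4 - 1*5)) = -9*(9 + (4 - 5)) = -9*(9 - 1) = -9*8 = -72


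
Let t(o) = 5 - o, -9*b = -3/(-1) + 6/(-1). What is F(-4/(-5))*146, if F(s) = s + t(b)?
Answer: 11972/15 ≈ 798.13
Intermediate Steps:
b = 1/3 (b = -(-3/(-1) + 6/(-1))/9 = -(-3*(-1) + 6*(-1))/9 = -(3 - 6)/9 = -1/9*(-3) = 1/3 ≈ 0.33333)
F(s) = 14/3 + s (F(s) = s + (5 - 1*1/3) = s + (5 - 1/3) = s + 14/3 = 14/3 + s)
F(-4/(-5))*146 = (14/3 - 4/(-5))*146 = (14/3 - 4*(-1/5))*146 = (14/3 + 4/5)*146 = (82/15)*146 = 11972/15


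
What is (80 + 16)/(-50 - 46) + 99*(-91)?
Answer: -9010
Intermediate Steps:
(80 + 16)/(-50 - 46) + 99*(-91) = 96/(-96) - 9009 = 96*(-1/96) - 9009 = -1 - 9009 = -9010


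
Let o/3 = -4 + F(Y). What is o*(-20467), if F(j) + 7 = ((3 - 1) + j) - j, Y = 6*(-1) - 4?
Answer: 552609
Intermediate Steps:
Y = -10 (Y = -6 - 4 = -10)
F(j) = -5 (F(j) = -7 + (((3 - 1) + j) - j) = -7 + ((2 + j) - j) = -7 + 2 = -5)
o = -27 (o = 3*(-4 - 5) = 3*(-9) = -27)
o*(-20467) = -27*(-20467) = 552609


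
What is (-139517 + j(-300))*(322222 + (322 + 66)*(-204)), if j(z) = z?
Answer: -33985318190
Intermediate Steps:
(-139517 + j(-300))*(322222 + (322 + 66)*(-204)) = (-139517 - 300)*(322222 + (322 + 66)*(-204)) = -139817*(322222 + 388*(-204)) = -139817*(322222 - 79152) = -139817*243070 = -33985318190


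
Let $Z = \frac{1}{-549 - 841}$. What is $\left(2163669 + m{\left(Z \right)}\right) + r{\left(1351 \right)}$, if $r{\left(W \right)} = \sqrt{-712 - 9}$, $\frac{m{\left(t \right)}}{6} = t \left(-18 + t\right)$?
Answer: $\frac{2090212512513}{966050} + i \sqrt{721} \approx 2.1637 \cdot 10^{6} + 26.851 i$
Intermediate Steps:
$Z = - \frac{1}{1390}$ ($Z = \frac{1}{-1390} = - \frac{1}{1390} \approx -0.00071942$)
$m{\left(t \right)} = 6 t \left(-18 + t\right)$
$r{\left(W \right)} = i \sqrt{721}$ ($r{\left(W \right)} = \sqrt{-712 - 9} = \sqrt{-721} = i \sqrt{721}$)
$\left(2163669 + m{\left(Z \right)}\right) + r{\left(1351 \right)} = \left(2163669 + 6 \left(- \frac{1}{1390}\right) \left(-18 - \frac{1}{1390}\right)\right) + i \sqrt{721} = \left(2163669 + 6 \left(- \frac{1}{1390}\right) \left(- \frac{25021}{1390}\right)\right) + i \sqrt{721} = \left(2163669 + \frac{75063}{966050}\right) + i \sqrt{721} = \frac{2090212512513}{966050} + i \sqrt{721}$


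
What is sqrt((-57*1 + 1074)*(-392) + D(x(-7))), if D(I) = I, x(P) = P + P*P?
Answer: I*sqrt(398622) ≈ 631.37*I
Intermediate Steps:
x(P) = P + P**2
sqrt((-57*1 + 1074)*(-392) + D(x(-7))) = sqrt((-57*1 + 1074)*(-392) - 7*(1 - 7)) = sqrt((-57 + 1074)*(-392) - 7*(-6)) = sqrt(1017*(-392) + 42) = sqrt(-398664 + 42) = sqrt(-398622) = I*sqrt(398622)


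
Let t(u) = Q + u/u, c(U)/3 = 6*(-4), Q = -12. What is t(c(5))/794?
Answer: -11/794 ≈ -0.013854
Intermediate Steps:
c(U) = -72 (c(U) = 3*(6*(-4)) = 3*(-24) = -72)
t(u) = -11 (t(u) = -12 + u/u = -12 + 1 = -11)
t(c(5))/794 = -11/794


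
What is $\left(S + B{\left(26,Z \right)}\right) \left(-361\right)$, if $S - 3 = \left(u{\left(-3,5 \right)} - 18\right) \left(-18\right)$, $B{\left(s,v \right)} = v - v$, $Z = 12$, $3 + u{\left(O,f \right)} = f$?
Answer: $-105051$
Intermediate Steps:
$u{\left(O,f \right)} = -3 + f$
$B{\left(s,v \right)} = 0$
$S = 291$ ($S = 3 + \left(\left(-3 + 5\right) - 18\right) \left(-18\right) = 3 + \left(2 - 18\right) \left(-18\right) = 3 - -288 = 3 + 288 = 291$)
$\left(S + B{\left(26,Z \right)}\right) \left(-361\right) = \left(291 + 0\right) \left(-361\right) = 291 \left(-361\right) = -105051$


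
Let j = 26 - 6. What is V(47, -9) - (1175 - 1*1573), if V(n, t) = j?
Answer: 418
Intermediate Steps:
j = 20
V(n, t) = 20
V(47, -9) - (1175 - 1*1573) = 20 - (1175 - 1*1573) = 20 - (1175 - 1573) = 20 - 1*(-398) = 20 + 398 = 418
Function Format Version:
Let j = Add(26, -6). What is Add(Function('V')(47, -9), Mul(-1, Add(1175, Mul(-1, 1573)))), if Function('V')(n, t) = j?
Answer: 418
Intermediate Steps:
j = 20
Function('V')(n, t) = 20
Add(Function('V')(47, -9), Mul(-1, Add(1175, Mul(-1, 1573)))) = Add(20, Mul(-1, Add(1175, Mul(-1, 1573)))) = Add(20, Mul(-1, Add(1175, -1573))) = Add(20, Mul(-1, -398)) = Add(20, 398) = 418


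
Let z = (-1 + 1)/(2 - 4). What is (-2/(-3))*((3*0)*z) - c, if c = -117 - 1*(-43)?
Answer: 74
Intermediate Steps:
z = 0 (z = 0/(-2) = 0*(-½) = 0)
c = -74 (c = -117 + 43 = -74)
(-2/(-3))*((3*0)*z) - c = (-2/(-3))*((3*0)*0) - 1*(-74) = (-2*(-⅓))*(0*0) + 74 = (⅔)*0 + 74 = 0 + 74 = 74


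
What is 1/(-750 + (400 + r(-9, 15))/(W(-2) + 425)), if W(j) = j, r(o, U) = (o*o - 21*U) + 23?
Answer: -47/35229 ≈ -0.0013341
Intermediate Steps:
r(o, U) = 23 + o² - 21*U (r(o, U) = (o² - 21*U) + 23 = 23 + o² - 21*U)
1/(-750 + (400 + r(-9, 15))/(W(-2) + 425)) = 1/(-750 + (400 + (23 + (-9)² - 21*15))/(-2 + 425)) = 1/(-750 + (400 + (23 + 81 - 315))/423) = 1/(-750 + (400 - 211)*(1/423)) = 1/(-750 + 189*(1/423)) = 1/(-750 + 21/47) = 1/(-35229/47) = -47/35229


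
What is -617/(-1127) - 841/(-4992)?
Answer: 4027871/5625984 ≈ 0.71594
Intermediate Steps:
-617/(-1127) - 841/(-4992) = -617*(-1/1127) - 841*(-1/4992) = 617/1127 + 841/4992 = 4027871/5625984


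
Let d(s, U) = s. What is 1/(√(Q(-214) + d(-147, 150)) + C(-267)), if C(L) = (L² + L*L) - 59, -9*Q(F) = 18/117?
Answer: 16674723/2376464864438 - 3*I*√223613/2376464864438 ≈ 7.0166e-6 - 5.9695e-10*I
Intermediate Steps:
Q(F) = -2/117
C(L) = -59 + 2*L² (C(L) = (L² + L²) - 59 = 2*L² - 59 = -59 + 2*L²)
1/(√(Q(-214) + d(-147, 150)) + C(-267)) = 1/(√(-2/117 - 147) + (-59 + 2*(-267)²)) = 1/(√(-17201/117) + (-59 + 2*71289)) = 1/(I*√223613/39 + (-59 + 142578)) = 1/(I*√223613/39 + 142519) = 1/(142519 + I*√223613/39)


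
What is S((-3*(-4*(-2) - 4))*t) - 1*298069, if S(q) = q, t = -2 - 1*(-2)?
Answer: -298069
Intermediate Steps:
t = 0 (t = -2 + 2 = 0)
S((-3*(-4*(-2) - 4))*t) - 1*298069 = -3*(-4*(-2) - 4)*0 - 1*298069 = -3*(8 - 4)*0 - 298069 = -3*4*0 - 298069 = -12*0 - 298069 = 0 - 298069 = -298069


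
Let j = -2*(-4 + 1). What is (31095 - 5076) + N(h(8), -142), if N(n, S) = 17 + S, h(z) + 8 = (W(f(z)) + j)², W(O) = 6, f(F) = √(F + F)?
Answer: 25894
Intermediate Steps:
f(F) = √2*√F (f(F) = √(2*F) = √2*√F)
j = 6 (j = -2*(-3) = 6)
h(z) = 136 (h(z) = -8 + (6 + 6)² = -8 + 12² = -8 + 144 = 136)
(31095 - 5076) + N(h(8), -142) = (31095 - 5076) + (17 - 142) = 26019 - 125 = 25894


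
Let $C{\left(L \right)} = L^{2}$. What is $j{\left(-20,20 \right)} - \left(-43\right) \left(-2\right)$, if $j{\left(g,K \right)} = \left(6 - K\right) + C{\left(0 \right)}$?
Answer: $-100$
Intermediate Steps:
$j{\left(g,K \right)} = 6 - K$ ($j{\left(g,K \right)} = \left(6 - K\right) + 0^{2} = \left(6 - K\right) + 0 = 6 - K$)
$j{\left(-20,20 \right)} - \left(-43\right) \left(-2\right) = \left(6 - 20\right) - \left(-43\right) \left(-2\right) = \left(6 - 20\right) - 86 = -14 - 86 = -100$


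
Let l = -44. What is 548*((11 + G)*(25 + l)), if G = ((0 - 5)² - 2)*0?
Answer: -114532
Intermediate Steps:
G = 0 (G = ((-5)² - 2)*0 = (25 - 2)*0 = 23*0 = 0)
548*((11 + G)*(25 + l)) = 548*((11 + 0)*(25 - 44)) = 548*(11*(-19)) = 548*(-209) = -114532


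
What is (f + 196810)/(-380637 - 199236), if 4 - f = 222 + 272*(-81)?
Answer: -31232/82839 ≈ -0.37702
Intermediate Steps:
f = 21814 (f = 4 - (222 + 272*(-81)) = 4 - (222 - 22032) = 4 - 1*(-21810) = 4 + 21810 = 21814)
(f + 196810)/(-380637 - 199236) = (21814 + 196810)/(-380637 - 199236) = 218624/(-579873) = 218624*(-1/579873) = -31232/82839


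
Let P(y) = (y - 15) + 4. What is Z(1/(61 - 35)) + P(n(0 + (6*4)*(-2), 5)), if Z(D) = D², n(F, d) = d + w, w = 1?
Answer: -3379/676 ≈ -4.9985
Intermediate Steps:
n(F, d) = 1 + d (n(F, d) = d + 1 = 1 + d)
P(y) = -11 + y (P(y) = (-15 + y) + 4 = -11 + y)
Z(1/(61 - 35)) + P(n(0 + (6*4)*(-2), 5)) = (1/(61 - 35))² + (-11 + (1 + 5)) = (1/26)² + (-11 + 6) = (1/26)² - 5 = 1/676 - 5 = -3379/676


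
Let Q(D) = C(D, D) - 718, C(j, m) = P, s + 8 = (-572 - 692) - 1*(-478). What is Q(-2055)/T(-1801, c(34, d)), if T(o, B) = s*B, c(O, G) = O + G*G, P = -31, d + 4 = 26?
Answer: 107/58756 ≈ 0.0018211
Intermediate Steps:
d = 22 (d = -4 + 26 = 22)
s = -794 (s = -8 + ((-572 - 692) - 1*(-478)) = -8 + (-1264 + 478) = -8 - 786 = -794)
c(O, G) = O + G²
C(j, m) = -31
T(o, B) = -794*B
Q(D) = -749 (Q(D) = -31 - 718 = -749)
Q(-2055)/T(-1801, c(34, d)) = -749*(-1/(794*(34 + 22²))) = -749*(-1/(794*(34 + 484))) = -749/((-794*518)) = -749/(-411292) = -749*(-1/411292) = 107/58756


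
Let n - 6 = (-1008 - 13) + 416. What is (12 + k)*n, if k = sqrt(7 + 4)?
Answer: -7188 - 599*sqrt(11) ≈ -9174.7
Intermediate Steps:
k = sqrt(11) ≈ 3.3166
n = -599 (n = 6 + ((-1008 - 13) + 416) = 6 + (-1021 + 416) = 6 - 605 = -599)
(12 + k)*n = (12 + sqrt(11))*(-599) = -7188 - 599*sqrt(11)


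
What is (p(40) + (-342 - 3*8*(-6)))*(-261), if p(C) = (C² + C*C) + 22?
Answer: -789264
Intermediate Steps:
p(C) = 22 + 2*C² (p(C) = (C² + C²) + 22 = 2*C² + 22 = 22 + 2*C²)
(p(40) + (-342 - 3*8*(-6)))*(-261) = ((22 + 2*40²) + (-342 - 3*8*(-6)))*(-261) = ((22 + 2*1600) + (-342 - 24*(-6)))*(-261) = ((22 + 3200) + (-342 + 144))*(-261) = (3222 - 198)*(-261) = 3024*(-261) = -789264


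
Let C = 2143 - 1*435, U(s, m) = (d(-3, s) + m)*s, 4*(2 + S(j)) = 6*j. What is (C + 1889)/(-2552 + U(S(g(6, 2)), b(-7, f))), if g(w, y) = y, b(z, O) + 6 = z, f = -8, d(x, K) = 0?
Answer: -1199/855 ≈ -1.4023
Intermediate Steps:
b(z, O) = -6 + z
S(j) = -2 + 3*j/2 (S(j) = -2 + (6*j)/4 = -2 + 3*j/2)
U(s, m) = m*s (U(s, m) = (0 + m)*s = m*s)
C = 1708 (C = 2143 - 435 = 1708)
(C + 1889)/(-2552 + U(S(g(6, 2)), b(-7, f))) = (1708 + 1889)/(-2552 + (-6 - 7)*(-2 + (3/2)*2)) = 3597/(-2552 - 13*(-2 + 3)) = 3597/(-2552 - 13*1) = 3597/(-2552 - 13) = 3597/(-2565) = 3597*(-1/2565) = -1199/855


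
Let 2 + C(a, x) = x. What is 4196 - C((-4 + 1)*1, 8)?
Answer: 4190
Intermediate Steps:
C(a, x) = -2 + x
4196 - C((-4 + 1)*1, 8) = 4196 - (-2 + 8) = 4196 - 1*6 = 4196 - 6 = 4190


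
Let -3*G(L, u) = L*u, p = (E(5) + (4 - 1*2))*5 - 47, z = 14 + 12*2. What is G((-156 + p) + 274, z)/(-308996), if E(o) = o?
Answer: 1007/231747 ≈ 0.0043453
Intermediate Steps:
z = 38 (z = 14 + 24 = 38)
p = -12 (p = (5 + (4 - 1*2))*5 - 47 = (5 + (4 - 2))*5 - 47 = (5 + 2)*5 - 47 = 7*5 - 47 = 35 - 47 = -12)
G(L, u) = -L*u/3
G((-156 + p) + 274, z)/(-308996) = -⅓*((-156 - 12) + 274)*38/(-308996) = -⅓*(-168 + 274)*38*(-1/308996) = -⅓*106*38*(-1/308996) = -4028/3*(-1/308996) = 1007/231747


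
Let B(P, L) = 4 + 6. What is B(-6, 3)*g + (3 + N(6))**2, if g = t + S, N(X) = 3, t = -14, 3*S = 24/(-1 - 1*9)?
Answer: -112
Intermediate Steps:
B(P, L) = 10
S = -4/5 (S = (24/(-1 - 1*9))/3 = (24/(-1 - 9))/3 = (24/(-10))/3 = (24*(-1/10))/3 = (1/3)*(-12/5) = -4/5 ≈ -0.80000)
g = -74/5 (g = -14 - 4/5 = -74/5 ≈ -14.800)
B(-6, 3)*g + (3 + N(6))**2 = 10*(-74/5) + (3 + 3)**2 = -148 + 6**2 = -148 + 36 = -112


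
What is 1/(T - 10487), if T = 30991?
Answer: 1/20504 ≈ 4.8771e-5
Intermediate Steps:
1/(T - 10487) = 1/(30991 - 10487) = 1/20504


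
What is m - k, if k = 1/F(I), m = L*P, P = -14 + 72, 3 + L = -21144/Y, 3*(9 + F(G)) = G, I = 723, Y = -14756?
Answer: -77792825/855848 ≈ -90.896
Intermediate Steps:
F(G) = -9 + G/3
L = -5781/3689 (L = -3 - 21144/(-14756) = -3 - 21144*(-1/14756) = -3 + 5286/3689 = -5781/3689 ≈ -1.5671)
P = 58
m = -335298/3689 (m = -5781/3689*58 = -335298/3689 ≈ -90.891)
k = 1/232 (k = 1/(-9 + (⅓)*723) = 1/(-9 + 241) = 1/232 ≈ 0.0043103)
m - k = -335298/3689 - 1*1/232 = -335298/3689 - 1/232 = -77792825/855848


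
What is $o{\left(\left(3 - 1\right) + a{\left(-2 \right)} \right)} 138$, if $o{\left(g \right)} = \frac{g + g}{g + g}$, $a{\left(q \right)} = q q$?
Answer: $138$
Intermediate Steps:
$a{\left(q \right)} = q^{2}$
$o{\left(g \right)} = 1$ ($o{\left(g \right)} = \frac{2 g}{2 g} = 2 g \frac{1}{2 g} = 1$)
$o{\left(\left(3 - 1\right) + a{\left(-2 \right)} \right)} 138 = 1 \cdot 138 = 138$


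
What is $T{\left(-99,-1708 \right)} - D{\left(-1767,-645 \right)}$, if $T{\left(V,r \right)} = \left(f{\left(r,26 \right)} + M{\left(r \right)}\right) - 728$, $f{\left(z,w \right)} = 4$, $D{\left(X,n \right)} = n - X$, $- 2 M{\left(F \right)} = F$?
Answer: $-992$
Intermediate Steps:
$M{\left(F \right)} = - \frac{F}{2}$
$T{\left(V,r \right)} = -724 - \frac{r}{2}$ ($T{\left(V,r \right)} = \left(4 - \frac{r}{2}\right) - 728 = -724 - \frac{r}{2}$)
$T{\left(-99,-1708 \right)} - D{\left(-1767,-645 \right)} = \left(-724 - -854\right) - \left(-645 - -1767\right) = \left(-724 + 854\right) - \left(-645 + 1767\right) = 130 - 1122 = -992$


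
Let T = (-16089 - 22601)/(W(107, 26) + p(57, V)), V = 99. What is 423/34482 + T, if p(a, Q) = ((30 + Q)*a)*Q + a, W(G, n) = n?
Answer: -34205063/836797682 ≈ -0.040876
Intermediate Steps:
p(a, Q) = a + Q*a*(30 + Q) (p(a, Q) = (a*(30 + Q))*Q + a = Q*a*(30 + Q) + a = a + Q*a*(30 + Q))
T = -3869/72803 (T = (-16089 - 22601)/(26 + 57*(1 + 99**2 + 30*99)) = -38690/(26 + 57*(1 + 9801 + 2970)) = -38690/(26 + 57*12772) = -38690/(26 + 728004) = -38690/728030 = -38690*1/728030 = -3869/72803 ≈ -0.053143)
423/34482 + T = 423/34482 - 3869/72803 = 423*(1/34482) - 3869/72803 = 141/11494 - 3869/72803 = -34205063/836797682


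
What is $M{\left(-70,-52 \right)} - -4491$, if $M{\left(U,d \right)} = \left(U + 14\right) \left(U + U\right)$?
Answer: $12331$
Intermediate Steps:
$M{\left(U,d \right)} = 2 U \left(14 + U\right)$ ($M{\left(U,d \right)} = \left(14 + U\right) 2 U = 2 U \left(14 + U\right)$)
$M{\left(-70,-52 \right)} - -4491 = 2 \left(-70\right) \left(14 - 70\right) - -4491 = 2 \left(-70\right) \left(-56\right) + 4491 = 7840 + 4491 = 12331$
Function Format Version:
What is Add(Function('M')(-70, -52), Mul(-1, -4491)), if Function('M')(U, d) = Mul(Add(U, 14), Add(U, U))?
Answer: 12331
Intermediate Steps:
Function('M')(U, d) = Mul(2, U, Add(14, U)) (Function('M')(U, d) = Mul(Add(14, U), Mul(2, U)) = Mul(2, U, Add(14, U)))
Add(Function('M')(-70, -52), Mul(-1, -4491)) = Add(Mul(2, -70, Add(14, -70)), Mul(-1, -4491)) = Add(Mul(2, -70, -56), 4491) = Add(7840, 4491) = 12331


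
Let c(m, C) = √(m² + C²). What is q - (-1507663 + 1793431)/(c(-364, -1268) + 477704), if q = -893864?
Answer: -6374354354270138/7131230353 + 35721*√108770/7131230353 ≈ -8.9387e+5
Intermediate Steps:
c(m, C) = √(C² + m²)
q - (-1507663 + 1793431)/(c(-364, -1268) + 477704) = -893864 - (-1507663 + 1793431)/(√((-1268)² + (-364)²) + 477704) = -893864 - 285768/(√(1607824 + 132496) + 477704) = -893864 - 285768/(√1740320 + 477704) = -893864 - 285768/(4*√108770 + 477704) = -893864 - 285768/(477704 + 4*√108770)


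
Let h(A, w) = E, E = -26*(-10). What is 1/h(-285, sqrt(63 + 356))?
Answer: 1/260 ≈ 0.0038462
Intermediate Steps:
E = 260
h(A, w) = 260
1/h(-285, sqrt(63 + 356)) = 1/260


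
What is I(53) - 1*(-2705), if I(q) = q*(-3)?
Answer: 2546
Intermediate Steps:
I(q) = -3*q
I(53) - 1*(-2705) = -3*53 - 1*(-2705) = -159 + 2705 = 2546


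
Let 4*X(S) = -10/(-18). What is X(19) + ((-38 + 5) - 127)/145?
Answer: -1007/1044 ≈ -0.96456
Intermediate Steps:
X(S) = 5/36 (X(S) = (-10/(-18))/4 = (-10*(-1/18))/4 = (1/4)*(5/9) = 5/36)
X(19) + ((-38 + 5) - 127)/145 = 5/36 + ((-38 + 5) - 127)/145 = 5/36 + (-33 - 127)*(1/145) = 5/36 - 160*1/145 = 5/36 - 32/29 = -1007/1044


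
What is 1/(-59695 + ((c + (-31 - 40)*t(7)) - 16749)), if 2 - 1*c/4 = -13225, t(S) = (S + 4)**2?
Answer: -1/32127 ≈ -3.1126e-5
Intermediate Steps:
t(S) = (4 + S)**2
c = 52908 (c = 8 - 4*(-13225) = 8 + 52900 = 52908)
1/(-59695 + ((c + (-31 - 40)*t(7)) - 16749)) = 1/(-59695 + ((52908 + (-31 - 40)*(4 + 7)**2) - 16749)) = 1/(-59695 + ((52908 - 71*11**2) - 16749)) = 1/(-59695 + ((52908 - 71*121) - 16749)) = 1/(-59695 + ((52908 - 8591) - 16749)) = 1/(-59695 + (44317 - 16749)) = 1/(-59695 + 27568) = 1/(-32127) = -1/32127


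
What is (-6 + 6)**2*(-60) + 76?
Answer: 76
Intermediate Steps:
(-6 + 6)**2*(-60) + 76 = 0**2*(-60) + 76 = 0*(-60) + 76 = 0 + 76 = 76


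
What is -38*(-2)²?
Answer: -152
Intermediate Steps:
-38*(-2)² = -38*4 = -152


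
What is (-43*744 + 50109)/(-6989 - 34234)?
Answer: -6039/13741 ≈ -0.43949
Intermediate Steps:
(-43*744 + 50109)/(-6989 - 34234) = (-31992 + 50109)/(-41223) = 18117*(-1/41223) = -6039/13741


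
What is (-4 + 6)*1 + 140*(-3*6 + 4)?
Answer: -1958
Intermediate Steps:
(-4 + 6)*1 + 140*(-3*6 + 4) = 2*1 + 140*(-18 + 4) = 2 + 140*(-14) = 2 - 1960 = -1958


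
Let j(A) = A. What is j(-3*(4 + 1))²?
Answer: 225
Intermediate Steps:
j(-3*(4 + 1))² = (-3*(4 + 1))² = (-3*5)² = (-15)² = 225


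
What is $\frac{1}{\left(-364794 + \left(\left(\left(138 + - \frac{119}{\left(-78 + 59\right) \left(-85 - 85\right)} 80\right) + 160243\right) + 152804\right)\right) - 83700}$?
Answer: $- \frac{19}{2570927} \approx -7.3903 \cdot 10^{-6}$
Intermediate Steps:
$\frac{1}{\left(-364794 + \left(\left(\left(138 + - \frac{119}{\left(-78 + 59\right) \left(-85 - 85\right)} 80\right) + 160243\right) + 152804\right)\right) - 83700} = \frac{1}{\left(-364794 + \left(\left(\left(138 + - \frac{119}{\left(-19\right) \left(-170\right)} 80\right) + 160243\right) + 152804\right)\right) - 83700} = \frac{1}{\left(-364794 + \left(\left(\left(138 + - \frac{119}{3230} \cdot 80\right) + 160243\right) + 152804\right)\right) - 83700} = \frac{1}{\left(-364794 + \left(\left(\left(138 + \left(-119\right) \frac{1}{3230} \cdot 80\right) + 160243\right) + 152804\right)\right) - 83700} = \frac{1}{\left(-364794 + \left(\left(\left(138 - \frac{56}{19}\right) + 160243\right) + 152804\right)\right) - 83700} = \frac{1}{\left(-364794 + \left(\left(\frac{2566}{19} + 160243\right) + 152804\right)\right) - 83700} = \frac{1}{\left(-364794 + \left(\frac{3047183}{19} + 152804\right)\right) - 83700} = \frac{1}{\left(-364794 + \frac{5950459}{19}\right) - 83700} = \frac{1}{- \frac{980627}{19} - 83700} = \frac{1}{- \frac{2570927}{19}} = - \frac{19}{2570927}$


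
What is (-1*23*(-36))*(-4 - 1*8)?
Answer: -9936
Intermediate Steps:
(-1*23*(-36))*(-4 - 1*8) = (-23*(-36))*(-4 - 8) = 828*(-12) = -9936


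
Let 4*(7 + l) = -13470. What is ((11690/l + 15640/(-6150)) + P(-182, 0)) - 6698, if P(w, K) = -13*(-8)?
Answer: -27394221326/4150635 ≈ -6600.0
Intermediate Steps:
l = -6749/2 (l = -7 + (1/4)*(-13470) = -7 - 6735/2 = -6749/2 ≈ -3374.5)
P(w, K) = 104
((11690/l + 15640/(-6150)) + P(-182, 0)) - 6698 = ((11690/(-6749/2) + 15640/(-6150)) + 104) - 6698 = ((11690*(-2/6749) + 15640*(-1/6150)) + 104) - 6698 = ((-23380/6749 - 1564/615) + 104) - 6698 = (-24934136/4150635 + 104) - 6698 = 406731904/4150635 - 6698 = -27394221326/4150635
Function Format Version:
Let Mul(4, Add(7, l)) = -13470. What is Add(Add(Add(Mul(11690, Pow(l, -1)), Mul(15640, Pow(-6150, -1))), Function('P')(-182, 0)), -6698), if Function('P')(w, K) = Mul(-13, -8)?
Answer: Rational(-27394221326, 4150635) ≈ -6600.0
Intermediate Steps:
l = Rational(-6749, 2) (l = Add(-7, Mul(Rational(1, 4), -13470)) = Add(-7, Rational(-6735, 2)) = Rational(-6749, 2) ≈ -3374.5)
Function('P')(w, K) = 104
Add(Add(Add(Mul(11690, Pow(l, -1)), Mul(15640, Pow(-6150, -1))), Function('P')(-182, 0)), -6698) = Add(Add(Add(Mul(11690, Pow(Rational(-6749, 2), -1)), Mul(15640, Pow(-6150, -1))), 104), -6698) = Add(Add(Add(Mul(11690, Rational(-2, 6749)), Mul(15640, Rational(-1, 6150))), 104), -6698) = Add(Add(Add(Rational(-23380, 6749), Rational(-1564, 615)), 104), -6698) = Add(Add(Rational(-24934136, 4150635), 104), -6698) = Add(Rational(406731904, 4150635), -6698) = Rational(-27394221326, 4150635)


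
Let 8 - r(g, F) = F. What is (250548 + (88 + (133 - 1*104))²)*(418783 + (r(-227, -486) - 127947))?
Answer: 76980165210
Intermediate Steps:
r(g, F) = 8 - F
(250548 + (88 + (133 - 1*104))²)*(418783 + (r(-227, -486) - 127947)) = (250548 + (88 + (133 - 1*104))²)*(418783 + ((8 - 1*(-486)) - 127947)) = (250548 + (88 + (133 - 104))²)*(418783 + ((8 + 486) - 127947)) = (250548 + (88 + 29)²)*(418783 + (494 - 127947)) = (250548 + 117²)*(418783 - 127453) = (250548 + 13689)*291330 = 264237*291330 = 76980165210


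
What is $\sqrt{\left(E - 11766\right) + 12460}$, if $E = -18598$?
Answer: $4 i \sqrt{1119} \approx 133.81 i$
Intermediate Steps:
$\sqrt{\left(E - 11766\right) + 12460} = \sqrt{\left(-18598 - 11766\right) + 12460} = \sqrt{-30364 + 12460} = \sqrt{-17904} = 4 i \sqrt{1119}$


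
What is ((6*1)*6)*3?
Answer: 108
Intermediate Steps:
((6*1)*6)*3 = (6*6)*3 = 36*3 = 108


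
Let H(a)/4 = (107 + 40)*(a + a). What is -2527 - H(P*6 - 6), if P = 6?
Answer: -37807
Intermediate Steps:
H(a) = 1176*a (H(a) = 4*((107 + 40)*(a + a)) = 4*(147*(2*a)) = 4*(294*a) = 1176*a)
-2527 - H(P*6 - 6) = -2527 - 1176*(6*6 - 6) = -2527 - 1176*(36 - 6) = -2527 - 1176*30 = -2527 - 1*35280 = -2527 - 35280 = -37807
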